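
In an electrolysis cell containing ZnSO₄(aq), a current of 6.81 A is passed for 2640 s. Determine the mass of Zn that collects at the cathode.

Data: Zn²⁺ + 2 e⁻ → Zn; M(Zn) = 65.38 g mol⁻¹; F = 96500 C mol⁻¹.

6.09 g

Q = I·t = 6.810 A × 2640.0 s = 17980 C.
n(e⁻) = Q/F = 17980 / 96500 = 0.1863 mol.
Zn²⁺ + 2 e⁻ → Zn, so n(Zn) = n(e⁻)/2 = 0.09315 mol.
m = n·M = 0.09315 × 65.38 = 6.09 g.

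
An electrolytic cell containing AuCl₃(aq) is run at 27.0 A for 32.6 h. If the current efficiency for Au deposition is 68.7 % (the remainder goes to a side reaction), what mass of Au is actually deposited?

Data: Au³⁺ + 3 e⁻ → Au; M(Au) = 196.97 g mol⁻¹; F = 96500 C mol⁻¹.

Q = I·t = 27.00 × 117360 = 3169000 C.
n(e⁻) = 3169000/96500 = 32.84 mol; theoretically n(Au) = 32.84/3 = 10.95 mol, m_theo = 2156 g.
At 68.7 % efficiency, m_actual = 0.687 × 2156 = 1480 g.

1480 g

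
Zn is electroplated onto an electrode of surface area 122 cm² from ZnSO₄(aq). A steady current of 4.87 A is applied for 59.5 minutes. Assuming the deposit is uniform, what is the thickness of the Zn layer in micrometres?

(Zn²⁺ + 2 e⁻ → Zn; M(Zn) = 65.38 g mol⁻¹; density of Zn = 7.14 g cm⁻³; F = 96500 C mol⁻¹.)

67.6 μm

Q = I·t = 4.870 × 3570.0 = 17390 C; n(e⁻) = 0.1802 mol.
n(Zn) = n(e⁻)/2 = 0.09008 mol, so m = 0.09008 × 65.38 = 5.890 g.
Volume = m/ρ = 5.890 / 7.14 = 0.8249 cm³.
Thickness = V/A = 0.8249 / 122 = 0.00676 cm = 67.6 μm.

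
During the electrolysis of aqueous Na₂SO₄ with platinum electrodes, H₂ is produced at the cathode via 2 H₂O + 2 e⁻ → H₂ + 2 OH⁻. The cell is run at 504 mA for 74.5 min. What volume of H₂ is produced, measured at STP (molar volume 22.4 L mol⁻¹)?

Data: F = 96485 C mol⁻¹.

0.262 L

Q = I·t = 0.5040 A × 4470.0 s = 2253 C.
n(e⁻) = Q/F = 2253 / 96485 = 0.02335 mol.
2 electrons are transferred per H₂ molecule, so n(H₂) = 0.02335 / 2 = 0.01167 mol.
V = n × V_m = 0.01167 × 22.4 = 0.262 L.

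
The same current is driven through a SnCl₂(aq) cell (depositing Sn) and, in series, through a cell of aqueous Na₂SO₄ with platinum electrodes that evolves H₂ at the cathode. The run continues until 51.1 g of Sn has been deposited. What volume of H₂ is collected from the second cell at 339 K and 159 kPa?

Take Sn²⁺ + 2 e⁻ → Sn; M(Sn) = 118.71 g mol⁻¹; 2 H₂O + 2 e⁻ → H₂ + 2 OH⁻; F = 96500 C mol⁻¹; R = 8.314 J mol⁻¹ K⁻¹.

n(Sn) = 51.1 / 118.71 = 0.4305 mol, so n(e⁻) = 2 × 0.4305 = 0.8609 mol.
The cells are in series, so the same 0.8609 mol of electrons passes through the second cell.
2 H₂O + 2 e⁻ → H₂ + 2 OH⁻ — 2 mol e⁻ per mol H₂, so n(H₂) = 0.8609/2 = 0.4305 mol.
V = nRT/P = (0.4305 × 8.314 × 339) / (159 × 10³) = 0.00763 m³ = 7.63 L.

7.63 L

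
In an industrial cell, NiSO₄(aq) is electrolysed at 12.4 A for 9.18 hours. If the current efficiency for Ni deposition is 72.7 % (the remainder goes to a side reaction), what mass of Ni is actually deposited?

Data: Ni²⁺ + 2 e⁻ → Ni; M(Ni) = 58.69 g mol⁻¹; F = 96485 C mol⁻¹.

90.6 g

Q = I·t = 12.40 × 33048 = 409800 C.
n(e⁻) = 409800/96485 = 4.247 mol; theoretically n(Ni) = 4.247/2 = 2.124 mol, m_theo = 124.6 g.
At 72.7 % efficiency, m_actual = 0.727 × 124.6 = 90.6 g.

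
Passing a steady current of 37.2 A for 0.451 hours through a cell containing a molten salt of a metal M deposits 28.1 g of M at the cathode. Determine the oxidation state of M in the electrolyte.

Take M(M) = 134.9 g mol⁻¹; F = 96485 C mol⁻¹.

Q = I·t = 37.20 A × 1623.6 s = 60400 C, so n(e⁻) = 60400/96485 = 0.6260 mol.
n(M) deposited = 28.1 / 134.9 = 0.2083 mol.
Electrons per atom = n(e⁻)/n(M) = 0.6260 / 0.2083 = 3.01 ≈ 3, so the ion is M³⁺.

+3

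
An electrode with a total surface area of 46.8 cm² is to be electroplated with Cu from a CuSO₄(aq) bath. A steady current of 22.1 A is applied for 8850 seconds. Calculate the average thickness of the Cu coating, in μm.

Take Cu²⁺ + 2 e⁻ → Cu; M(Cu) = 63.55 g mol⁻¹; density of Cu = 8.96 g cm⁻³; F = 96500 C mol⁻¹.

1540 μm

Q = I·t = 22.10 × 8850.0 = 195600 C; n(e⁻) = 2.027 mol.
n(Cu) = n(e⁻)/2 = 1.013 mol, so m = 1.013 × 63.55 = 64.40 g.
Volume = m/ρ = 64.40 / 8.96 = 7.188 cm³.
Thickness = V/A = 7.188 / 46.8 = 0.154 cm = 1540 μm.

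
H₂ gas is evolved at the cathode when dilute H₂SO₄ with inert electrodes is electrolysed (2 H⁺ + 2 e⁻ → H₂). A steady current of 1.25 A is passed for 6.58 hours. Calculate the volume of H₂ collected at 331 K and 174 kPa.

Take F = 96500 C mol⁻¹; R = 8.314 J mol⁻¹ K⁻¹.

2.43 L

Q = I·t = 1.250 A × 23688 s = 29610 C.
n(e⁻) = Q/F = 29610 / 96500 = 0.3068 mol.
2 electrons are transferred per H₂ molecule, so n(H₂) = 0.3068 / 2 = 0.1534 mol.
V = nRT/P = (0.1534 × 8.314 × 331) / (174 × 10³ Pa) = 0.00243 m³ = 2.43 L.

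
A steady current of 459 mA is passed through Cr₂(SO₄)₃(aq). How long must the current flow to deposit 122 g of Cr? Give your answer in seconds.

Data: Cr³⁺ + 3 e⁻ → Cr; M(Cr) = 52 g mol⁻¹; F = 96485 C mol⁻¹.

n(Cr) = m/M = 122 / 52 = 2.346 mol.
Each Cr atom requires 3 electrons, so n(e⁻) = 3 × 2.346 = 7.038 mol.
Q = n(e⁻)·F = 7.038 × 96485 = 679100 C.
t = Q/I = 679100 / 0.4590 A = 1480000 s.

1.48 × 10⁶ s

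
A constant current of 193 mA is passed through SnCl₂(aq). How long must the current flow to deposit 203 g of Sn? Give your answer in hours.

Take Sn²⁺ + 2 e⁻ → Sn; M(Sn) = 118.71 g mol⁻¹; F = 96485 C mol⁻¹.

475 h

n(Sn) = m/M = 203 / 118.71 = 1.710 mol.
Each Sn atom requires 2 electrons, so n(e⁻) = 2 × 1.710 = 3.420 mol.
Q = n(e⁻)·F = 3.420 × 96485 = 330000 C.
t = Q/I = 330000 / 0.1930 A = 1710000 s = 475 h.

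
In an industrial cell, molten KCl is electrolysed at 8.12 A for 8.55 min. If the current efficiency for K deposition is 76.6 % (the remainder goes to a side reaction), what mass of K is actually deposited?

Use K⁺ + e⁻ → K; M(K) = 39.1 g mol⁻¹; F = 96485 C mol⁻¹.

1.29 g

Q = I·t = 8.120 × 513.00 = 4166 C.
n(e⁻) = 4166/96485 = 0.04317 mol; theoretically n(K) = 0.04317/1 = 0.04317 mol, m_theo = 1.688 g.
At 76.6 % efficiency, m_actual = 0.766 × 1.688 = 1.29 g.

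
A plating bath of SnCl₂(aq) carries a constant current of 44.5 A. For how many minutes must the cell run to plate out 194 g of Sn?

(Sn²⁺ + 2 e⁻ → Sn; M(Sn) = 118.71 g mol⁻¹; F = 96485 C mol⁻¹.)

n(Sn) = m/M = 194 / 118.71 = 1.634 mol.
Each Sn atom requires 2 electrons, so n(e⁻) = 2 × 1.634 = 3.268 mol.
Q = n(e⁻)·F = 3.268 × 96485 = 315400 C.
t = Q/I = 315400 / 44.50 A = 7087 s = 118 min.

118 min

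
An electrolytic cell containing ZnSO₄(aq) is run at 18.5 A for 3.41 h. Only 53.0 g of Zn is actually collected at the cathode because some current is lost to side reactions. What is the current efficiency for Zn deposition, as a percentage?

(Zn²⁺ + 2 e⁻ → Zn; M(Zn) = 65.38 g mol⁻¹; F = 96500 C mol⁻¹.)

68.9 %

Q = I·t = 18.50 × 12276 = 227100 C; n(e⁻) = 227100/96500 = 2.353 mol.
Theoretical n(Zn) = n(e⁻)/2 = 1.177 mol, i.e. m_theo = 1.177 × 65.38 = 76.93 g.
Efficiency = m_actual / m_theo = 53.0 / 76.93 = 68.9 %.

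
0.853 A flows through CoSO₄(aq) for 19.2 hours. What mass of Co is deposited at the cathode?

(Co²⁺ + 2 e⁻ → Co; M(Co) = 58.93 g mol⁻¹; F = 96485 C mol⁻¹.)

Q = I·t = 0.8530 A × 69120 s = 58960 C.
n(e⁻) = Q/F = 58960 / 96485 = 0.6111 mol.
Co²⁺ + 2 e⁻ → Co, so n(Co) = n(e⁻)/2 = 0.3055 mol.
m = n·M = 0.3055 × 58.93 = 18.0 g.

18.0 g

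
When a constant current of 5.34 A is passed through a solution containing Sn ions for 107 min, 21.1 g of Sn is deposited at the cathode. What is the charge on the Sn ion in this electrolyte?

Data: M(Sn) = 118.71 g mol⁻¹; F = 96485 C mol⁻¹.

+2

Q = I·t = 5.340 A × 6420.0 s = 34280 C, so n(e⁻) = 34280/96485 = 0.3553 mol.
n(Sn) deposited = 21.1 / 118.71 = 0.1777 mol.
Electrons per atom = n(e⁻)/n(Sn) = 0.3553 / 0.1777 = 2.00 ≈ 2, so the ion is Sn²⁺.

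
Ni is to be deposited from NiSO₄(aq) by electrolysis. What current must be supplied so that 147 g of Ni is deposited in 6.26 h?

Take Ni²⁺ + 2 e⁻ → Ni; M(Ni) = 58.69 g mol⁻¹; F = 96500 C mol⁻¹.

21.5 A

n(Ni) = 147 / 58.69 = 2.505 mol.
n(e⁻) = 2 × 2.505 = 5.009 mol.
Q = n(e⁻)·F = 5.009 × 96500 = 483400 C.
I = Q/t = 483400 / 22536 s = 21.5 A.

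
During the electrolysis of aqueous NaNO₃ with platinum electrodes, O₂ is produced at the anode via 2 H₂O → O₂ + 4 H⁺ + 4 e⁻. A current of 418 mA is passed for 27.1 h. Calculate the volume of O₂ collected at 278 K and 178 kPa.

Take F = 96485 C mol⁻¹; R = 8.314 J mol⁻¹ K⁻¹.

Q = I·t = 0.4180 A × 97560 s = 40780 C.
n(e⁻) = Q/F = 40780 / 96485 = 0.4227 mol.
4 electrons are transferred per O₂ molecule, so n(O₂) = 0.4227 / 4 = 0.1057 mol.
V = nRT/P = (0.1057 × 8.314 × 278) / (178 × 10³ Pa) = 0.00137 m³ = 1.37 L.

1.37 L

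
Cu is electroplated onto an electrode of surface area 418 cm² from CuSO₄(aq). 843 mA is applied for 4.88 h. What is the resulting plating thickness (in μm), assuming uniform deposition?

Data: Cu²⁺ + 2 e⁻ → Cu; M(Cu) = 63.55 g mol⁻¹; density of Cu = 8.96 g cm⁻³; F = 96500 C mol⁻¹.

Q = I·t = 0.8430 × 17568 = 14810 C; n(e⁻) = 0.1535 mol.
n(Cu) = n(e⁻)/2 = 0.07673 mol, so m = 0.07673 × 63.55 = 4.876 g.
Volume = m/ρ = 4.876 / 8.96 = 0.5443 cm³.
Thickness = V/A = 0.5443 / 418 = 0.00130 cm = 13.0 μm.

13.0 μm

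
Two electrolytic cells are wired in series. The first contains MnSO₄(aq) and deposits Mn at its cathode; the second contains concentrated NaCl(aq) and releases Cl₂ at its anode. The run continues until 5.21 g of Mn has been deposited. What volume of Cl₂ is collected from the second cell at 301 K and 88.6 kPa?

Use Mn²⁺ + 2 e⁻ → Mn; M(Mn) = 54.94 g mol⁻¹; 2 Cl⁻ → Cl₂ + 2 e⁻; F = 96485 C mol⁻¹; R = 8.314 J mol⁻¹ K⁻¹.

2.68 L

n(Mn) = 5.21 / 54.94 = 0.09483 mol, so n(e⁻) = 2 × 0.09483 = 0.1897 mol.
The cells are in series, so the same 0.1897 mol of electrons passes through the second cell.
2 Cl⁻ → Cl₂ + 2 e⁻ — 2 mol e⁻ per mol Cl₂, so n(Cl₂) = 0.1897/2 = 0.09483 mol.
V = nRT/P = (0.09483 × 8.314 × 301) / (88.6 × 10³) = 0.00268 m³ = 2.68 L.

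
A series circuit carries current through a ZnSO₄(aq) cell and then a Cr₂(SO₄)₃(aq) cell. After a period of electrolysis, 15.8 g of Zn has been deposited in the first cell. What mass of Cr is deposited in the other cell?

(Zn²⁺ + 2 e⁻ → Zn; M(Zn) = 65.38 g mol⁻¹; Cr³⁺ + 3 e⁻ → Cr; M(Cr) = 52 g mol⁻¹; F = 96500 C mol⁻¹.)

n(Zn) = 15.8 / 65.38 = 0.2417 mol.
Since Zn²⁺ + 2 e⁻ → Zn, n(e⁻) passed = 2 × 0.2417 = 0.4833 mol.
Cells in series carry the same charge, so the same 0.4833 mol of electrons passes through cell 2.
Cr³⁺ + 3 e⁻ → Cr, so n(Cr) = 0.4833 / 3 = 0.1611 mol.
m(Cr) = 0.1611 × 52 = 8.38 g.

8.38 g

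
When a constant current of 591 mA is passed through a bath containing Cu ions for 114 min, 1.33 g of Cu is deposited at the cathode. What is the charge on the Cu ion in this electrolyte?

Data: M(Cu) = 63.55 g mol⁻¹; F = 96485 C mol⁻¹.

+2

Q = I·t = 0.5910 A × 6840.0 s = 4042 C, so n(e⁻) = 4042/96485 = 0.04190 mol.
n(Cu) deposited = 1.33 / 63.55 = 0.02093 mol.
Electrons per atom = n(e⁻)/n(Cu) = 0.04190 / 0.02093 = 2.00 ≈ 2, so the ion is Cu²⁺.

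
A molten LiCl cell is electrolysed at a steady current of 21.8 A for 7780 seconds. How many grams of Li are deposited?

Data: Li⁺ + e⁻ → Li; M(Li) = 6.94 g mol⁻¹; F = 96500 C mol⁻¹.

Q = I·t = 21.80 A × 7780.0 s = 169600 C.
n(e⁻) = Q/F = 169600 / 96500 = 1.758 mol.
Li⁺ + e⁻ → Li, so n(Li) = n(e⁻)/1 = 1.758 mol.
m = n·M = 1.758 × 6.94 = 12.2 g.

12.2 g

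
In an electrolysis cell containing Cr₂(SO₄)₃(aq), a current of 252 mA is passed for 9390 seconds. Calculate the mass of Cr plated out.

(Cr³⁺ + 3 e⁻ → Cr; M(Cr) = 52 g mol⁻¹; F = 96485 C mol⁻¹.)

0.425 g

Q = I·t = 0.2520 A × 9390.0 s = 2366 C.
n(e⁻) = Q/F = 2366 / 96485 = 0.02452 mol.
Cr³⁺ + 3 e⁻ → Cr, so n(Cr) = n(e⁻)/3 = 0.008175 mol.
m = n·M = 0.008175 × 52 = 0.425 g.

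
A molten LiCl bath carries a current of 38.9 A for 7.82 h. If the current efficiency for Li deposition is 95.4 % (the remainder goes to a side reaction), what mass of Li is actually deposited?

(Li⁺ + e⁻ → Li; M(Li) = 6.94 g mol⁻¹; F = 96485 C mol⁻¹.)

75.1 g

Q = I·t = 38.90 × 28152 = 1095000 C.
n(e⁻) = 1095000/96485 = 11.35 mol; theoretically n(Li) = 11.35/1 = 11.35 mol, m_theo = 78.77 g.
At 95.4 % efficiency, m_actual = 0.954 × 78.77 = 75.1 g.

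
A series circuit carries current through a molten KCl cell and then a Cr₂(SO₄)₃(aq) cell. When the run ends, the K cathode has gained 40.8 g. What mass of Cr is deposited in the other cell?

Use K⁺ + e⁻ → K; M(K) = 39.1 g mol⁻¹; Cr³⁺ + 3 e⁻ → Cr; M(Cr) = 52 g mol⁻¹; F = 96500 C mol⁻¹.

n(K) = 40.8 / 39.1 = 1.043 mol.
Since K⁺ + e⁻ → K, n(e⁻) passed = 1 × 1.043 = 1.043 mol.
Cells in series carry the same charge, so the same 1.043 mol of electrons passes through cell 2.
Cr³⁺ + 3 e⁻ → Cr, so n(Cr) = 1.043 / 3 = 0.3478 mol.
m(Cr) = 0.3478 × 52 = 18.1 g.

18.1 g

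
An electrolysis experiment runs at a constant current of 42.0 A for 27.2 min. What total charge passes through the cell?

Q = I·t = 42.00 A × 1632.0 s = 68500 C.

68500 C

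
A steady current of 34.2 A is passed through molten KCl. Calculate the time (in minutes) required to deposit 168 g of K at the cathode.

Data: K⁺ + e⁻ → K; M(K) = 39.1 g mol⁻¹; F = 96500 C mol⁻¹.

n(K) = m/M = 168 / 39.1 = 4.297 mol.
Each K atom requires 1 electron, so n(e⁻) = 1 × 4.297 = 4.297 mol.
Q = n(e⁻)·F = 4.297 × 96500 = 414600 C.
t = Q/I = 414600 / 34.20 A = 12120 s = 202 min.

202 min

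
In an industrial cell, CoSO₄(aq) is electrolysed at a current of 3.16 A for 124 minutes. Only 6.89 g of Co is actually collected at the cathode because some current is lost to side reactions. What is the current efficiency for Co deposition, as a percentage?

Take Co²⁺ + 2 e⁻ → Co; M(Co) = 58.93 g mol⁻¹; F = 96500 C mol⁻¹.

Q = I·t = 3.160 × 7440.0 = 23510 C; n(e⁻) = 23510/96500 = 0.2436 mol.
Theoretical n(Co) = n(e⁻)/2 = 0.1218 mol, i.e. m_theo = 0.1218 × 58.93 = 7.179 g.
Efficiency = m_actual / m_theo = 6.89 / 7.179 = 96.0 %.

96.0 %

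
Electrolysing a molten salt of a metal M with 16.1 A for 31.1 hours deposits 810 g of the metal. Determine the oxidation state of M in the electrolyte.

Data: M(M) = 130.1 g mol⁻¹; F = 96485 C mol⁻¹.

Q = I·t = 16.10 A × 111960 s = 1803000 C, so n(e⁻) = 1803000/96485 = 18.68 mol.
n(M) deposited = 810 / 130.1 = 6.226 mol.
Electrons per atom = n(e⁻)/n(M) = 18.68 / 6.226 = 3.00 ≈ 3, so the ion is M³⁺.

+3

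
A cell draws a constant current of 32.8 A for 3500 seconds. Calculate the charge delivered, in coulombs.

Q = I·t = 32.80 A × 3500.0 s = 1.15 × 10⁵ C.

1.15 × 10⁵ C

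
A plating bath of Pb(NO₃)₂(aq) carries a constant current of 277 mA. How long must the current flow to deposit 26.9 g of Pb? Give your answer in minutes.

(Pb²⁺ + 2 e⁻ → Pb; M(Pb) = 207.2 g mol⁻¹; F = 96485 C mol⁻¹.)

1510 min

n(Pb) = m/M = 26.9 / 207.2 = 0.1298 mol.
Each Pb atom requires 2 electrons, so n(e⁻) = 2 × 0.1298 = 0.2597 mol.
Q = n(e⁻)·F = 0.2597 × 96485 = 25050 C.
t = Q/I = 25050 / 0.2770 A = 90440 s = 1510 min.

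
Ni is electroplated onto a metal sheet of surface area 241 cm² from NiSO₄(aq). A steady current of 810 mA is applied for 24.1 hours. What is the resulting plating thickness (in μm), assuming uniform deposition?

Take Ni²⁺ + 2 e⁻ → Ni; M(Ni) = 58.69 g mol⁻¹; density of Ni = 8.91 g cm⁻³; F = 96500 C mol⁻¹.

Q = I·t = 0.8100 × 86760 = 70280 C; n(e⁻) = 0.7282 mol.
n(Ni) = n(e⁻)/2 = 0.3641 mol, so m = 0.3641 × 58.69 = 21.37 g.
Volume = m/ρ = 21.37 / 8.91 = 2.398 cm³.
Thickness = V/A = 2.398 / 241 = 0.00995 cm = 99.5 μm.

99.5 μm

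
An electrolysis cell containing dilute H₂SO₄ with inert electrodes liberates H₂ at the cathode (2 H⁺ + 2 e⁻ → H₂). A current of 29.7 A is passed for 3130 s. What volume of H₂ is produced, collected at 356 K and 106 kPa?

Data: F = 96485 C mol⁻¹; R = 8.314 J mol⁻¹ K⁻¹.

13.5 L

Q = I·t = 29.70 A × 3130.0 s = 92960 C.
n(e⁻) = Q/F = 92960 / 96485 = 0.9635 mol.
2 electrons are transferred per H₂ molecule, so n(H₂) = 0.9635 / 2 = 0.4817 mol.
V = nRT/P = (0.4817 × 8.314 × 356) / (106 × 10³ Pa) = 0.0135 m³ = 13.5 L.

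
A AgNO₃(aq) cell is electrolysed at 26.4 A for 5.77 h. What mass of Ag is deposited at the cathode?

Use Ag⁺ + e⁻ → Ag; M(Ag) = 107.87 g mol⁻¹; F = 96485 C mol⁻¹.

613 g

Q = I·t = 26.40 A × 20772 s = 548400 C.
n(e⁻) = Q/F = 548400 / 96485 = 5.684 mol.
Ag⁺ + e⁻ → Ag, so n(Ag) = n(e⁻)/1 = 5.684 mol.
m = n·M = 5.684 × 107.87 = 613 g.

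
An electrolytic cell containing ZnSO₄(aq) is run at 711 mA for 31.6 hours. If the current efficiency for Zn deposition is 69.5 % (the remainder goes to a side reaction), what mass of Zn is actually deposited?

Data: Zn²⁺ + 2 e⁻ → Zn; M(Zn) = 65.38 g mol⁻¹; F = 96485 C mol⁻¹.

Q = I·t = 0.7110 × 113760 = 80880 C.
n(e⁻) = 80880/96485 = 0.8383 mol; theoretically n(Zn) = 0.8383/2 = 0.4191 mol, m_theo = 27.40 g.
At 69.5 % efficiency, m_actual = 0.695 × 27.40 = 19.0 g.

19.0 g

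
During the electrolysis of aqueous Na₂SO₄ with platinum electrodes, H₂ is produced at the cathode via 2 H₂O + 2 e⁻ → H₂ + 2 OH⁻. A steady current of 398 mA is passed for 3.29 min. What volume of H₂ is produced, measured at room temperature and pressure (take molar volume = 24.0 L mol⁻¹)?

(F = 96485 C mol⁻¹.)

Q = I·t = 0.3980 A × 197.40 s = 78.57 C.
n(e⁻) = Q/F = 78.57 / 96485 = 0.0008143 mol.
2 electrons are transferred per H₂ molecule, so n(H₂) = 0.0008143 / 2 = 0.0004071 mol.
V = n × V_m = 0.0004071 × 24.0 = 0.00977 L.

0.00977 L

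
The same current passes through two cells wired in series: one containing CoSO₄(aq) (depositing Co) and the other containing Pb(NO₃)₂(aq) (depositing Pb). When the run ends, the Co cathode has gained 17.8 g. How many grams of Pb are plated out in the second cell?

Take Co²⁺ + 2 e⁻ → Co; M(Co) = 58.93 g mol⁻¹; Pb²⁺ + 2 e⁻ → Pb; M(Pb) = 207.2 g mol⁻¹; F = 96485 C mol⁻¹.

n(Co) = 17.8 / 58.93 = 0.3021 mol.
Since Co²⁺ + 2 e⁻ → Co, n(e⁻) passed = 2 × 0.3021 = 0.6041 mol.
Cells in series carry the same charge, so the same 0.6041 mol of electrons passes through cell 2.
Pb²⁺ + 2 e⁻ → Pb, so n(Pb) = 0.6041 / 2 = 0.3021 mol.
m(Pb) = 0.3021 × 207.2 = 62.6 g.

62.6 g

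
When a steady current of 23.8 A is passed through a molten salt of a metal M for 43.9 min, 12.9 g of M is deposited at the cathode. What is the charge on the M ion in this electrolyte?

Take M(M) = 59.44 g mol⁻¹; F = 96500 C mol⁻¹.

Q = I·t = 23.80 A × 2634.0 s = 62690 C, so n(e⁻) = 62690/96500 = 0.6496 mol.
n(M) deposited = 12.9 / 59.44 = 0.2170 mol.
Electrons per atom = n(e⁻)/n(M) = 0.6496 / 0.2170 = 2.99 ≈ 3, so the ion is M³⁺.

+3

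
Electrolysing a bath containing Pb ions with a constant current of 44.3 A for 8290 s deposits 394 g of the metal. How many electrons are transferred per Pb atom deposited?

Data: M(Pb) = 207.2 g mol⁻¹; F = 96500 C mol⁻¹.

2

Q = I·t = 44.30 A × 8290.0 s = 367200 C, so n(e⁻) = 367200/96500 = 3.806 mol.
n(Pb) deposited = 394 / 207.2 = 1.902 mol.
Electrons per atom = n(e⁻)/n(Pb) = 3.806 / 1.902 = 2.00 ≈ 2, so the ion is Pb²⁺.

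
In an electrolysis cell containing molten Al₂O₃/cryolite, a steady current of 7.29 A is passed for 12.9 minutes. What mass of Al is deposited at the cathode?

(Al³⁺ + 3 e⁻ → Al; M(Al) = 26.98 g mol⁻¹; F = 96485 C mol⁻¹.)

0.526 g

Q = I·t = 7.290 A × 774.00 s = 5642 C.
n(e⁻) = Q/F = 5642 / 96485 = 0.05848 mol.
Al³⁺ + 3 e⁻ → Al, so n(Al) = n(e⁻)/3 = 0.01949 mol.
m = n·M = 0.01949 × 26.98 = 0.526 g.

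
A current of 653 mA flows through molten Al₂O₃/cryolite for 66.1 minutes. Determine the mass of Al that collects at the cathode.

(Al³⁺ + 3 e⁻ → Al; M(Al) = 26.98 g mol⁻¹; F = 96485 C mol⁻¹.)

0.241 g

Q = I·t = 0.6530 A × 3966.0 s = 2590 C.
n(e⁻) = Q/F = 2590 / 96485 = 0.02684 mol.
Al³⁺ + 3 e⁻ → Al, so n(Al) = n(e⁻)/3 = 0.008947 mol.
m = n·M = 0.008947 × 26.98 = 0.241 g.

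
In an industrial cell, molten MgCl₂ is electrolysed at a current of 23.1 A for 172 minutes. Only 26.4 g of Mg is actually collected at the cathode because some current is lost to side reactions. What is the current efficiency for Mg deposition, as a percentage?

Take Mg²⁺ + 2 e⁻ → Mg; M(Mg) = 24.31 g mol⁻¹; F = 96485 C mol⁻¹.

87.9 %

Q = I·t = 23.10 × 10320 = 238400 C; n(e⁻) = 238400/96485 = 2.471 mol.
Theoretical n(Mg) = n(e⁻)/2 = 1.235 mol, i.e. m_theo = 1.235 × 24.31 = 30.03 g.
Efficiency = m_actual / m_theo = 26.4 / 30.03 = 87.9 %.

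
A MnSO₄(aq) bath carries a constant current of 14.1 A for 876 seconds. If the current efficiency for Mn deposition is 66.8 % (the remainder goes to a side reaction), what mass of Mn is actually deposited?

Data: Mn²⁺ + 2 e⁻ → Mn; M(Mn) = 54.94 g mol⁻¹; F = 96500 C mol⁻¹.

Q = I·t = 14.10 × 876.00 = 12350 C.
n(e⁻) = 12350/96500 = 0.1280 mol; theoretically n(Mn) = 0.1280/2 = 0.06400 mol, m_theo = 3.516 g.
At 66.8 % efficiency, m_actual = 0.668 × 3.516 = 2.35 g.

2.35 g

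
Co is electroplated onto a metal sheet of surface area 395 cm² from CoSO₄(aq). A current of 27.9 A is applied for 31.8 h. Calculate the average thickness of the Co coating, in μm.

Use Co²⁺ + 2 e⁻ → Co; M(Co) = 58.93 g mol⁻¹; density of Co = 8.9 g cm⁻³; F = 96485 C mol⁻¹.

Q = I·t = 27.90 × 114480 = 3194000 C; n(e⁻) = 33.10 mol.
n(Co) = n(e⁻)/2 = 16.55 mol, so m = 16.55 × 58.93 = 975.4 g.
Volume = m/ρ = 975.4 / 8.9 = 109.6 cm³.
Thickness = V/A = 109.6 / 395 = 0.277 cm = 2770 μm.

2770 μm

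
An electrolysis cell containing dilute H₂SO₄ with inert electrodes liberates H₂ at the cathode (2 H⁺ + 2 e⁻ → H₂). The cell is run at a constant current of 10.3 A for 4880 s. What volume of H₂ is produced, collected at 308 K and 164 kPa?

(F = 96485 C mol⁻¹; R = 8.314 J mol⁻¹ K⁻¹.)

Q = I·t = 10.30 A × 4880.0 s = 50260 C.
n(e⁻) = Q/F = 50260 / 96485 = 0.5210 mol.
2 electrons are transferred per H₂ molecule, so n(H₂) = 0.5210 / 2 = 0.2605 mol.
V = nRT/P = (0.2605 × 8.314 × 308) / (164 × 10³ Pa) = 0.00407 m³ = 4.07 L.

4.07 L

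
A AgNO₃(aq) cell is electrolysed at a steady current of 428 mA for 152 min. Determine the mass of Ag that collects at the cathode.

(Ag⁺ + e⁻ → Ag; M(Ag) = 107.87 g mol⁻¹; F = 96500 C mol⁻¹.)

4.36 g

Q = I·t = 0.4280 A × 9120.0 s = 3903 C.
n(e⁻) = Q/F = 3903 / 96500 = 0.04045 mol.
Ag⁺ + e⁻ → Ag, so n(Ag) = n(e⁻)/1 = 0.04045 mol.
m = n·M = 0.04045 × 107.87 = 4.36 g.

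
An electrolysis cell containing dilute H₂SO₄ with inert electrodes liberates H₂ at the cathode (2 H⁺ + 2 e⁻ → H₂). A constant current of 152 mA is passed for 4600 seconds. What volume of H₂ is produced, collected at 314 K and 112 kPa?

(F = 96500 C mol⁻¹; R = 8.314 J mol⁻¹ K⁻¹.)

Q = I·t = 0.1520 A × 4600.0 s = 699.2 C.
n(e⁻) = Q/F = 699.2 / 96500 = 0.007246 mol.
2 electrons are transferred per H₂ molecule, so n(H₂) = 0.007246 / 2 = 0.003623 mol.
V = nRT/P = (0.003623 × 8.314 × 314) / (112 × 10³ Pa) = 8.44 × 10⁻⁵ m³ = 0.0844 L.

0.0844 L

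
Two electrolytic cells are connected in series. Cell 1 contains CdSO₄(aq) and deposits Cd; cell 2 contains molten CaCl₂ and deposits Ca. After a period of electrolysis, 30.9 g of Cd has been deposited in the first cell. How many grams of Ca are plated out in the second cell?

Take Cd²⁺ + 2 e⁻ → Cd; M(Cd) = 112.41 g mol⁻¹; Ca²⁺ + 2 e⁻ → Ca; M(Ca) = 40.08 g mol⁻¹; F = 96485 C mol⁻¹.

n(Cd) = 30.9 / 112.41 = 0.2749 mol.
Since Cd²⁺ + 2 e⁻ → Cd, n(e⁻) passed = 2 × 0.2749 = 0.5498 mol.
Cells in series carry the same charge, so the same 0.5498 mol of electrons passes through cell 2.
Ca²⁺ + 2 e⁻ → Ca, so n(Ca) = 0.5498 / 2 = 0.2749 mol.
m(Ca) = 0.2749 × 40.08 = 11.0 g.

11.0 g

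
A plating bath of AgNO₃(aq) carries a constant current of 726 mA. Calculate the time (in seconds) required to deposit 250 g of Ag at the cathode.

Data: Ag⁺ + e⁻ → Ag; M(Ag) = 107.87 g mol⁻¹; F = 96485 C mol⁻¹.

n(Ag) = m/M = 250 / 107.87 = 2.318 mol.
Each Ag atom requires 1 electron, so n(e⁻) = 1 × 2.318 = 2.318 mol.
Q = n(e⁻)·F = 2.318 × 96485 = 223600 C.
t = Q/I = 223600 / 0.7260 A = 308000 s.

3.08 × 10⁵ s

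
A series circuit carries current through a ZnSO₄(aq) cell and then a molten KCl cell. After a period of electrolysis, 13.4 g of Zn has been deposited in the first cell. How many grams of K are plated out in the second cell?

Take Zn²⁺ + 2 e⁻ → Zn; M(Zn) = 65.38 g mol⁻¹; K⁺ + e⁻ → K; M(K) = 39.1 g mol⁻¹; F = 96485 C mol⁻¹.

n(Zn) = 13.4 / 65.38 = 0.2050 mol.
Since Zn²⁺ + 2 e⁻ → Zn, n(e⁻) passed = 2 × 0.2050 = 0.4099 mol.
Cells in series carry the same charge, so the same 0.4099 mol of electrons passes through cell 2.
K⁺ + e⁻ → K, so n(K) = 0.4099 / 1 = 0.4099 mol.
m(K) = 0.4099 × 39.1 = 16.0 g.

16.0 g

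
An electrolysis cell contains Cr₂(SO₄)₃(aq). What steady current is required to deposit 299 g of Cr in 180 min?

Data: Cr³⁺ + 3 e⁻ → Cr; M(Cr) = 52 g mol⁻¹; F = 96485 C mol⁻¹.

n(Cr) = 299 / 52 = 5.750 mol.
n(e⁻) = 3 × 5.750 = 17.25 mol.
Q = n(e⁻)·F = 17.25 × 96485 = 1664000 C.
I = Q/t = 1664000 / 10800 s = 154 A.

154 A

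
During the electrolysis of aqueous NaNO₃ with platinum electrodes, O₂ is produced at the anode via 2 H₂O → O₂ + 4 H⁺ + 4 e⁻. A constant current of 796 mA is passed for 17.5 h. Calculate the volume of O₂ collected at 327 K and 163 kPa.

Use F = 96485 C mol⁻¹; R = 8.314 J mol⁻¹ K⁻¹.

2.17 L

Q = I·t = 0.7960 A × 63000 s = 50150 C.
n(e⁻) = Q/F = 50150 / 96485 = 0.5197 mol.
4 electrons are transferred per O₂ molecule, so n(O₂) = 0.5197 / 4 = 0.1299 mol.
V = nRT/P = (0.1299 × 8.314 × 327) / (163 × 10³ Pa) = 0.00217 m³ = 2.17 L.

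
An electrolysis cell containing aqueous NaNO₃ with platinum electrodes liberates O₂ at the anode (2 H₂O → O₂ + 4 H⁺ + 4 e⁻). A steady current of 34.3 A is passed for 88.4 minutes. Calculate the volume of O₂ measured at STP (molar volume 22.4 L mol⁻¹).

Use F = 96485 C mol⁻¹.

Q = I·t = 34.30 A × 5304.0 s = 181900 C.
n(e⁻) = Q/F = 181900 / 96485 = 1.886 mol.
4 electrons are transferred per O₂ molecule, so n(O₂) = 1.886 / 4 = 0.4714 mol.
V = n × V_m = 0.4714 × 22.4 = 10.6 L.

10.6 L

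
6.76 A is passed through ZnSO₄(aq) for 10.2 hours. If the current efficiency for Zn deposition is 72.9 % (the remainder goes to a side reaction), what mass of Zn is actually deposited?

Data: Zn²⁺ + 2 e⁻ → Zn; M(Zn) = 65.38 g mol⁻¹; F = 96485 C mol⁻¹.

61.3 g

Q = I·t = 6.760 × 36720 = 248200 C.
n(e⁻) = 248200/96485 = 2.573 mol; theoretically n(Zn) = 2.573/2 = 1.286 mol, m_theo = 84.10 g.
At 72.9 % efficiency, m_actual = 0.729 × 84.10 = 61.3 g.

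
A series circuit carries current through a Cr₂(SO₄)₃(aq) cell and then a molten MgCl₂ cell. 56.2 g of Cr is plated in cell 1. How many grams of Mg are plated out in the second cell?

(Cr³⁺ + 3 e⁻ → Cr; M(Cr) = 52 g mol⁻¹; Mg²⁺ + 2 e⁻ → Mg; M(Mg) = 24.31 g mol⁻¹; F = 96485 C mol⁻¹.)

n(Cr) = 56.2 / 52 = 1.081 mol.
Since Cr³⁺ + 3 e⁻ → Cr, n(e⁻) passed = 3 × 1.081 = 3.242 mol.
Cells in series carry the same charge, so the same 3.242 mol of electrons passes through cell 2.
Mg²⁺ + 2 e⁻ → Mg, so n(Mg) = 3.242 / 2 = 1.621 mol.
m(Mg) = 1.621 × 24.31 = 39.4 g.

39.4 g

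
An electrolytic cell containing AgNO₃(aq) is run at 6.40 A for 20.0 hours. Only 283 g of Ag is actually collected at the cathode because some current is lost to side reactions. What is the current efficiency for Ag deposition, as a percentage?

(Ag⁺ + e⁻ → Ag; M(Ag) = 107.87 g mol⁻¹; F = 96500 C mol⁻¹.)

Q = I·t = 6.400 × 72000 = 460800 C; n(e⁻) = 460800/96500 = 4.775 mol.
Theoretical n(Ag) = n(e⁻)/1 = 4.775 mol, i.e. m_theo = 4.775 × 107.87 = 515.1 g.
Efficiency = m_actual / m_theo = 283 / 515.1 = 54.9 %.

54.9 %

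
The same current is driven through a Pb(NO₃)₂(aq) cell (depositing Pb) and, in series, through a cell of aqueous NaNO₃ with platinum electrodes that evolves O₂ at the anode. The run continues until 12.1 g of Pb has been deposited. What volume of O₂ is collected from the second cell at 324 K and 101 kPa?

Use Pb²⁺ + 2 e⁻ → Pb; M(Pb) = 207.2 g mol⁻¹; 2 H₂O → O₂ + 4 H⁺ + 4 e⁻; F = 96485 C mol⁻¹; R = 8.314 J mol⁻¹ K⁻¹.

0.779 L

n(Pb) = 12.1 / 207.2 = 0.05840 mol, so n(e⁻) = 2 × 0.05840 = 0.1168 mol.
The cells are in series, so the same 0.1168 mol of electrons passes through the second cell.
2 H₂O → O₂ + 4 H⁺ + 4 e⁻ — 4 mol e⁻ per mol O₂, so n(O₂) = 0.1168/4 = 0.02920 mol.
V = nRT/P = (0.02920 × 8.314 × 324) / (101 × 10³) = 7.79 × 10⁻⁴ m³ = 0.779 L.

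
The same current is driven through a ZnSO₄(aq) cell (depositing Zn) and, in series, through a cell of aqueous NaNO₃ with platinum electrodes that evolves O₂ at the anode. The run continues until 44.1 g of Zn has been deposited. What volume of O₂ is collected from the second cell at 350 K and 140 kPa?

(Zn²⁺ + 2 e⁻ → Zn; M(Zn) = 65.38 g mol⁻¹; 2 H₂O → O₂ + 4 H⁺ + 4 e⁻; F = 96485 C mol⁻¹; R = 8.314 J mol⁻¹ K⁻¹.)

7.01 L

n(Zn) = 44.1 / 65.38 = 0.6745 mol, so n(e⁻) = 2 × 0.6745 = 1.349 mol.
The cells are in series, so the same 1.349 mol of electrons passes through the second cell.
2 H₂O → O₂ + 4 H⁺ + 4 e⁻ — 4 mol e⁻ per mol O₂, so n(O₂) = 1.349/4 = 0.3373 mol.
V = nRT/P = (0.3373 × 8.314 × 350) / (140 × 10³) = 0.00701 m³ = 7.01 L.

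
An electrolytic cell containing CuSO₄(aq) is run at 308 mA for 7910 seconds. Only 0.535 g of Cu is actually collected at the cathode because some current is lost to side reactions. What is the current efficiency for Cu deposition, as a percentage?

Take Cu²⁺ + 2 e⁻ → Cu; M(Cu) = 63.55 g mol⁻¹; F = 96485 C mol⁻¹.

Q = I·t = 0.3080 × 7910.0 = 2436 C; n(e⁻) = 2436/96485 = 0.02525 mol.
Theoretical n(Cu) = n(e⁻)/2 = 0.01263 mol, i.e. m_theo = 0.01263 × 63.55 = 0.8023 g.
Efficiency = m_actual / m_theo = 0.535 / 0.8023 = 66.7 %.

66.7 %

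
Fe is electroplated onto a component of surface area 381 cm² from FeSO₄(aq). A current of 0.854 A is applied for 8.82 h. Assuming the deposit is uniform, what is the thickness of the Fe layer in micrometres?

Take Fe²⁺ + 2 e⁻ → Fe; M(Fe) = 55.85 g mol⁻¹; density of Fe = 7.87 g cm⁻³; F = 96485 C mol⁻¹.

26.2 μm

Q = I·t = 0.8540 × 31752 = 27120 C; n(e⁻) = 0.2810 mol.
n(Fe) = n(e⁻)/2 = 0.1405 mol, so m = 0.1405 × 55.85 = 7.848 g.
Volume = m/ρ = 7.848 / 7.87 = 0.9972 cm³.
Thickness = V/A = 0.9972 / 381 = 0.00262 cm = 26.2 μm.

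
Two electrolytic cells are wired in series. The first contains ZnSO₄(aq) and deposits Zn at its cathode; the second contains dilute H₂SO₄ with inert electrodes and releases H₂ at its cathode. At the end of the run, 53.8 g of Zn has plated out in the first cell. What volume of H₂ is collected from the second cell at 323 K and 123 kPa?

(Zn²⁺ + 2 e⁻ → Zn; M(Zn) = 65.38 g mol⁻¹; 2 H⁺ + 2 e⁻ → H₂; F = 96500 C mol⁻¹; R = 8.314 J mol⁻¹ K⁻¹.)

n(Zn) = 53.8 / 65.38 = 0.8229 mol, so n(e⁻) = 2 × 0.8229 = 1.646 mol.
The cells are in series, so the same 1.646 mol of electrons passes through the second cell.
2 H⁺ + 2 e⁻ → H₂ — 2 mol e⁻ per mol H₂, so n(H₂) = 1.646/2 = 0.8229 mol.
V = nRT/P = (0.8229 × 8.314 × 323) / (123 × 10³) = 0.0180 m³ = 18.0 L.

18.0 L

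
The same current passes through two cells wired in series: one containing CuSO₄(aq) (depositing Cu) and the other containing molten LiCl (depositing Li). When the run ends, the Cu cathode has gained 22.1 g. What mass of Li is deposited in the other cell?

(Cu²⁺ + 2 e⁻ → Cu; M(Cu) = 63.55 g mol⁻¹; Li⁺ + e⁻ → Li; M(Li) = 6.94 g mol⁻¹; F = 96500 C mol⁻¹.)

n(Cu) = 22.1 / 63.55 = 0.3478 mol.
Since Cu²⁺ + 2 e⁻ → Cu, n(e⁻) passed = 2 × 0.3478 = 0.6955 mol.
Cells in series carry the same charge, so the same 0.6955 mol of electrons passes through cell 2.
Li⁺ + e⁻ → Li, so n(Li) = 0.6955 / 1 = 0.6955 mol.
m(Li) = 0.6955 × 6.94 = 4.83 g.

4.83 g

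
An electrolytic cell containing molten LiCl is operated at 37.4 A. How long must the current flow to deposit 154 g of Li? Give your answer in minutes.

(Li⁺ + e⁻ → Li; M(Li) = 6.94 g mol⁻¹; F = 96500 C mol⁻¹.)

n(Li) = m/M = 154 / 6.94 = 22.19 mol.
Each Li atom requires 1 electron, so n(e⁻) = 1 × 22.19 = 22.19 mol.
Q = n(e⁻)·F = 22.19 × 96500 = 2141000 C.
t = Q/I = 2141000 / 37.40 A = 57260 s = 954 min.

954 min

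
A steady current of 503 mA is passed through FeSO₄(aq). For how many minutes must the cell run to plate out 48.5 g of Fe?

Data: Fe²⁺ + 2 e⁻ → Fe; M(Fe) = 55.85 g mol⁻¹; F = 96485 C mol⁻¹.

n(Fe) = m/M = 48.5 / 55.85 = 0.8684 mol.
Each Fe atom requires 2 electrons, so n(e⁻) = 2 × 0.8684 = 1.737 mol.
Q = n(e⁻)·F = 1.737 × 96485 = 167600 C.
t = Q/I = 167600 / 0.5030 A = 333200 s = 5550 min.

5550 min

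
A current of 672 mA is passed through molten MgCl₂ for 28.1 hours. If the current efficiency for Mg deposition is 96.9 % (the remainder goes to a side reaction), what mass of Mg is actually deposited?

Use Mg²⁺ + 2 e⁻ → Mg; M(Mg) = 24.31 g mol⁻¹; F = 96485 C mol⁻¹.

8.30 g

Q = I·t = 0.6720 × 101160 = 67980 C.
n(e⁻) = 67980/96485 = 0.7046 mol; theoretically n(Mg) = 0.7046/2 = 0.3523 mol, m_theo = 8.564 g.
At 96.9 % efficiency, m_actual = 0.969 × 8.564 = 8.30 g.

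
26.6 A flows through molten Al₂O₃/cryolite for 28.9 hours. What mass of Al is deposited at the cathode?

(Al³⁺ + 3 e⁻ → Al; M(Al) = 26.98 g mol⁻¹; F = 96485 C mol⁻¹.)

Q = I·t = 26.60 A × 104040 s = 2767000 C.
n(e⁻) = Q/F = 2767000 / 96485 = 28.68 mol.
Al³⁺ + 3 e⁻ → Al, so n(Al) = n(e⁻)/3 = 9.561 mol.
m = n·M = 9.561 × 26.98 = 258 g.

258 g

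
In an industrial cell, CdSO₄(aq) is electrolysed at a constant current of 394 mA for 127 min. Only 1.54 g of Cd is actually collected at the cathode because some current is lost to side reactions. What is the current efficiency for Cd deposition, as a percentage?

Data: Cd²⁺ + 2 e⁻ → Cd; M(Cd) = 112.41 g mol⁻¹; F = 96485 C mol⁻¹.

88.1 %

Q = I·t = 0.3940 × 7620.0 = 3002 C; n(e⁻) = 3002/96485 = 0.03112 mol.
Theoretical n(Cd) = n(e⁻)/2 = 0.01556 mol, i.e. m_theo = 0.01556 × 112.41 = 1.749 g.
Efficiency = m_actual / m_theo = 1.54 / 1.749 = 88.1 %.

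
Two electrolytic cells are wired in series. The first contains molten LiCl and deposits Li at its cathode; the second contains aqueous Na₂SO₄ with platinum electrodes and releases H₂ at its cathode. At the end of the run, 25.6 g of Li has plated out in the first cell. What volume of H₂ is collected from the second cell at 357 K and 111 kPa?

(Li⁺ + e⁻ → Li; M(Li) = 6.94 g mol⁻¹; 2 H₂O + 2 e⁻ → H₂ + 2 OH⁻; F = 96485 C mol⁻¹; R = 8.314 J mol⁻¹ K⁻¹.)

49.3 L

n(Li) = 25.6 / 6.94 = 3.689 mol, so n(e⁻) = 1 × 3.689 = 3.689 mol.
The cells are in series, so the same 3.689 mol of electrons passes through the second cell.
2 H₂O + 2 e⁻ → H₂ + 2 OH⁻ — 2 mol e⁻ per mol H₂, so n(H₂) = 3.689/2 = 1.844 mol.
V = nRT/P = (1.844 × 8.314 × 357) / (111 × 10³) = 0.0493 m³ = 49.3 L.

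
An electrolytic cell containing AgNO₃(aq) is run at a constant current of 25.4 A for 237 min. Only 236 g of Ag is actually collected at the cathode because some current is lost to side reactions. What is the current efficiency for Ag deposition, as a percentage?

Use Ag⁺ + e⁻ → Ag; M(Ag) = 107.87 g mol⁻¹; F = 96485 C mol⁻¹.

Q = I·t = 25.40 × 14220 = 361200 C; n(e⁻) = 361200/96485 = 3.743 mol.
Theoretical n(Ag) = n(e⁻)/1 = 3.743 mol, i.e. m_theo = 3.743 × 107.87 = 403.8 g.
Efficiency = m_actual / m_theo = 236 / 403.8 = 58.4 %.

58.4 %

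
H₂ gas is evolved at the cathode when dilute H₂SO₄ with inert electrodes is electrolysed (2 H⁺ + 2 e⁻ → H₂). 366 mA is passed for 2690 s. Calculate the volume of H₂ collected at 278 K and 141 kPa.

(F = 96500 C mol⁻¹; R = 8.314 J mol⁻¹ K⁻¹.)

Q = I·t = 0.3660 A × 2690.0 s = 984.5 C.
n(e⁻) = Q/F = 984.5 / 96500 = 0.01020 mol.
2 electrons are transferred per H₂ molecule, so n(H₂) = 0.01020 / 2 = 0.005101 mol.
V = nRT/P = (0.005101 × 8.314 × 278) / (141 × 10³ Pa) = 8.36 × 10⁻⁵ m³ = 0.0836 L.

0.0836 L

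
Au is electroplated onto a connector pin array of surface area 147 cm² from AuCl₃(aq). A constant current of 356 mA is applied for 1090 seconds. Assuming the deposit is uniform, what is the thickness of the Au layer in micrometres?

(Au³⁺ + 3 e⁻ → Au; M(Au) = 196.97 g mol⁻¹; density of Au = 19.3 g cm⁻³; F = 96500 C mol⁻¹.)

Q = I·t = 0.3560 × 1090.0 = 388.0 C; n(e⁻) = 0.004021 mol.
n(Au) = n(e⁻)/3 = 0.001340 mol, so m = 0.001340 × 196.97 = 0.2640 g.
Volume = m/ρ = 0.2640 / 19.3 = 0.01368 cm³.
Thickness = V/A = 0.01368 / 147 = 9.31 × 10⁻⁵ cm = 0.931 μm.

0.931 μm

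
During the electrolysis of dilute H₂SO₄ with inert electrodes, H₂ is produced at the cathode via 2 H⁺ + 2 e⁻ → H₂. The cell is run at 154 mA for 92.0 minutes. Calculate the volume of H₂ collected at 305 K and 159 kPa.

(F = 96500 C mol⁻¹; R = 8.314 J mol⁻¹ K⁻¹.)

0.0702 L

Q = I·t = 0.1540 A × 5520.0 s = 850.1 C.
n(e⁻) = Q/F = 850.1 / 96500 = 0.008809 mol.
2 electrons are transferred per H₂ molecule, so n(H₂) = 0.008809 / 2 = 0.004405 mol.
V = nRT/P = (0.004405 × 8.314 × 305) / (159 × 10³ Pa) = 7.02 × 10⁻⁵ m³ = 0.0702 L.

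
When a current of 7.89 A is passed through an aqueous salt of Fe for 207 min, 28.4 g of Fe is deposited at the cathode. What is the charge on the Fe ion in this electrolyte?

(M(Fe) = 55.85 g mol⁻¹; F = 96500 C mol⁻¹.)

Q = I·t = 7.890 A × 12420 s = 97990 C, so n(e⁻) = 97990/96500 = 1.015 mol.
n(Fe) deposited = 28.4 / 55.85 = 0.5085 mol.
Electrons per atom = n(e⁻)/n(Fe) = 1.015 / 0.5085 = 2.00 ≈ 2, so the ion is Fe²⁺.

+2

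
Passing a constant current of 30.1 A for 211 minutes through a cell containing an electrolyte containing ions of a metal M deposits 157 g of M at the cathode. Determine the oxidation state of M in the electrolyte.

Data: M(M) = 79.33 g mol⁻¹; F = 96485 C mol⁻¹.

+2

Q = I·t = 30.10 A × 12660 s = 381100 C, so n(e⁻) = 381100/96485 = 3.949 mol.
n(M) deposited = 157 / 79.33 = 1.979 mol.
Electrons per atom = n(e⁻)/n(M) = 3.949 / 1.979 = 2.00 ≈ 2, so the ion is M²⁺.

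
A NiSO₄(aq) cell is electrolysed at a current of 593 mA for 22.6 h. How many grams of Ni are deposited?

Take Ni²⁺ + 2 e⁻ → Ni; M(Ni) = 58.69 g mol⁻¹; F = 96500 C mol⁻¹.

Q = I·t = 0.5930 A × 81360 s = 48250 C.
n(e⁻) = Q/F = 48250 / 96500 = 0.5000 mol.
Ni²⁺ + 2 e⁻ → Ni, so n(Ni) = n(e⁻)/2 = 0.2500 mol.
m = n·M = 0.2500 × 58.69 = 14.7 g.

14.7 g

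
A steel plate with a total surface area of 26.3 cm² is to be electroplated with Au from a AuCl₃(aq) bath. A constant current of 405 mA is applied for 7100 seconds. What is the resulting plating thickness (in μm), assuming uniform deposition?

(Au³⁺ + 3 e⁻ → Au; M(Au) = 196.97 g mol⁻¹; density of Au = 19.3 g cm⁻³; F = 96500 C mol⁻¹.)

38.5 μm

Q = I·t = 0.4050 × 7100.0 = 2876 C; n(e⁻) = 0.02980 mol.
n(Au) = n(e⁻)/3 = 0.009933 mol, so m = 0.009933 × 196.97 = 1.956 g.
Volume = m/ρ = 1.956 / 19.3 = 0.1014 cm³.
Thickness = V/A = 0.1014 / 26.3 = 0.00385 cm = 38.5 μm.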